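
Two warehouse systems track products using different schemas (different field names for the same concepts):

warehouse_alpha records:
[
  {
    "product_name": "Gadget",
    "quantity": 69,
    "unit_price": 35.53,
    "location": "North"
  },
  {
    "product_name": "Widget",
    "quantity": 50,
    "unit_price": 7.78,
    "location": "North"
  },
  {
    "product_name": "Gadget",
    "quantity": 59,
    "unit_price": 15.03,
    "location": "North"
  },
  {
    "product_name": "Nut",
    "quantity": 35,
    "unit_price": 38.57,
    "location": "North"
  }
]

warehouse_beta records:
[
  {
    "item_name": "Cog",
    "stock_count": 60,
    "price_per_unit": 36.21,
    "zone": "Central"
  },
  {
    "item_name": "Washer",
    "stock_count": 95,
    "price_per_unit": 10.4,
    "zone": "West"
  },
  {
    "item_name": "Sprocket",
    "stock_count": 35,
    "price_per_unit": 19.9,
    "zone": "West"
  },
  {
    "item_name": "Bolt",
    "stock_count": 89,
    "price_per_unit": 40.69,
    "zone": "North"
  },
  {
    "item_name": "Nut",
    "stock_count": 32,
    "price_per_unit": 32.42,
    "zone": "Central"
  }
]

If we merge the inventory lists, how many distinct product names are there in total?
7

Schema mapping: "product_name" (warehouse_alpha) = "item_name" (warehouse_beta) = product name

Products in warehouse_alpha: ['Gadget', 'Nut', 'Widget']
Products in warehouse_beta: ['Bolt', 'Cog', 'Nut', 'Sprocket', 'Washer']

Union (unique products): ['Bolt', 'Cog', 'Gadget', 'Nut', 'Sprocket', 'Washer', 'Widget']
Count: 7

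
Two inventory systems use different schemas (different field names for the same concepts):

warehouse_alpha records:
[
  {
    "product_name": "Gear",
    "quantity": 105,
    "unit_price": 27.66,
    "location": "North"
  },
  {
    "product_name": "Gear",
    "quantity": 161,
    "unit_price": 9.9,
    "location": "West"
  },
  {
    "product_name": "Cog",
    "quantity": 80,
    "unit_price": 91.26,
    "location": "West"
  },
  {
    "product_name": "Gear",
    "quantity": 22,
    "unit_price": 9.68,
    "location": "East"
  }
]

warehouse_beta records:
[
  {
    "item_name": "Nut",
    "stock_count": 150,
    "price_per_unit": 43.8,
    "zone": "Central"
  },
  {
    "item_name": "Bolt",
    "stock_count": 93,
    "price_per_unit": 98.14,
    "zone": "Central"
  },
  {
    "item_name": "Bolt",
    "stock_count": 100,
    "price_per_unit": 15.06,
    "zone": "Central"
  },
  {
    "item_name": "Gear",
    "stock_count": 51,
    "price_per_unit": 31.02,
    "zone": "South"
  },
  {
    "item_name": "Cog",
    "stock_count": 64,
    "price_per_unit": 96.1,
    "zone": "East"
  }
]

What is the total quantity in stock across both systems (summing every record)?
826

To reconcile these schemas, identify the field holding the quantity in stock in each system:
1. In warehouse_alpha it is "quantity"
2. In warehouse_beta it is "stock_count"

From warehouse_alpha: 105 + 161 + 80 + 22 = 368
From warehouse_beta: 150 + 93 + 100 + 51 + 64 = 458

Total: 368 + 458 = 826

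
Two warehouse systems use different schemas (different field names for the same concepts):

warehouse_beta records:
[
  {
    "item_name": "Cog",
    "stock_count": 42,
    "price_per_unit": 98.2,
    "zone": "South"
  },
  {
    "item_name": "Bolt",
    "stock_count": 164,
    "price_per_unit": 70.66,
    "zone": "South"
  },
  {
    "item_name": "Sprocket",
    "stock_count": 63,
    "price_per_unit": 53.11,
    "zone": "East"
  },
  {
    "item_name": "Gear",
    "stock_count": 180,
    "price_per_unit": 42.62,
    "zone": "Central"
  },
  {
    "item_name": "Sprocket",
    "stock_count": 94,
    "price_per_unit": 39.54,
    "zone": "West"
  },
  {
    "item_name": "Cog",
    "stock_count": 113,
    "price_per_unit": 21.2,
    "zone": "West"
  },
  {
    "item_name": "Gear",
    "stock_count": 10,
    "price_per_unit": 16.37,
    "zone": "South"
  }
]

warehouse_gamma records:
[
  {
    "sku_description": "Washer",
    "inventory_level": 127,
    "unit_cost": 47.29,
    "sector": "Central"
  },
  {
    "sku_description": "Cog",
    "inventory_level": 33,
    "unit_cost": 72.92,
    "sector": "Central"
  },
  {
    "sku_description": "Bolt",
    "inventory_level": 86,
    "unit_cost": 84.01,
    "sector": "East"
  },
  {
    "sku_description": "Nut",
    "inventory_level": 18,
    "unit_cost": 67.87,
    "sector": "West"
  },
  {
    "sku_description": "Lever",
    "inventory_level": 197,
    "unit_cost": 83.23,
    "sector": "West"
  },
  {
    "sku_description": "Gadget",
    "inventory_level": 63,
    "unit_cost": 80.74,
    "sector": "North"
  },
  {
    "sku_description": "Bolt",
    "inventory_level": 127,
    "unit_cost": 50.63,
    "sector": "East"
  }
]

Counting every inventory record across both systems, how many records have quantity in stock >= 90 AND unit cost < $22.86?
1

Schema mappings:
- "stock_count" (warehouse_beta) = "inventory_level" (warehouse_gamma) = quantity
- "price_per_unit" (warehouse_beta) = "unit_cost" (warehouse_gamma) = unit cost

Records meeting both conditions in warehouse_beta: 1
Records meeting both conditions in warehouse_gamma: 0

Total: 1 + 0 = 1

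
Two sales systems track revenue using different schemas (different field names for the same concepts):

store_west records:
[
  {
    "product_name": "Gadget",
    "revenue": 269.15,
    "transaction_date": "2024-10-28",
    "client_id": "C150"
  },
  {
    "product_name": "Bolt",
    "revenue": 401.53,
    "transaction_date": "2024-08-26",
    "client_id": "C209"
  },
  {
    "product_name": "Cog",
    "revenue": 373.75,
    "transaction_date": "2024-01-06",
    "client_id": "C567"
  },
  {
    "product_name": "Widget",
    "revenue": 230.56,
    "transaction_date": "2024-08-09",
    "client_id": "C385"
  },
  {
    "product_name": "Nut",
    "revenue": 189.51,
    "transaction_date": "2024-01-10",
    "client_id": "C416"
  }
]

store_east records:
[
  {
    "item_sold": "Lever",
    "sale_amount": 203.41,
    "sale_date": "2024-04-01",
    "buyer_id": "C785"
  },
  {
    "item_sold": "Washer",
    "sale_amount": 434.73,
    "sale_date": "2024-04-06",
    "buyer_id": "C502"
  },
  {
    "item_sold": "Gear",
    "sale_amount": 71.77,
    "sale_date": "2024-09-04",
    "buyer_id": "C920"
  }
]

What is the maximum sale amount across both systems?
434.73

Reconcile: "revenue" (store_west) = "sale_amount" (store_east) = sale amount

Maximum in store_west: 401.53
Maximum in store_east: 434.73

Overall maximum: max(401.53, 434.73) = 434.73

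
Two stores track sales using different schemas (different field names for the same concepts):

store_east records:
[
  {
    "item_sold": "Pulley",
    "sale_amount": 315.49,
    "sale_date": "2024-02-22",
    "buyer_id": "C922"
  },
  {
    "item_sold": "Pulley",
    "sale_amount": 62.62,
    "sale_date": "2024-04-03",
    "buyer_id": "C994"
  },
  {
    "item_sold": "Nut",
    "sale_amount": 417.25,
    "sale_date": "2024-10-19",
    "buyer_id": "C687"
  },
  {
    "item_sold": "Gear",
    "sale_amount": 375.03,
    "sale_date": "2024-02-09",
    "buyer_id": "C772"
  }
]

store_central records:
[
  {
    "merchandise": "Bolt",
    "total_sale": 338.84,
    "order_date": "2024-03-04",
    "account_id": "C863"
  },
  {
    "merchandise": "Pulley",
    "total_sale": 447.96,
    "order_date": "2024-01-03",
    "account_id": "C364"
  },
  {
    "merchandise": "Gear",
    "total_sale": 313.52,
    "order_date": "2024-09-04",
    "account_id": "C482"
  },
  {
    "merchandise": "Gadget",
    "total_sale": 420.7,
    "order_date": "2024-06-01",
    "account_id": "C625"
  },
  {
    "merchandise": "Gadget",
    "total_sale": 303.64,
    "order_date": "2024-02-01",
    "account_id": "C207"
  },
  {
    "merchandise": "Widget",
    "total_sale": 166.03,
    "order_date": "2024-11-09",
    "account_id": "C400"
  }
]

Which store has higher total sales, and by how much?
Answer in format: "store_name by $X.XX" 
store_central by $820.30

Schema mapping: "sale_amount" (store_east) = "total_sale" (store_central) = sale amount

Total for store_east: 1170.39
Total for store_central: 1990.69

Difference: |1170.39 - 1990.69| = 820.30
store_central has higher sales by $820.30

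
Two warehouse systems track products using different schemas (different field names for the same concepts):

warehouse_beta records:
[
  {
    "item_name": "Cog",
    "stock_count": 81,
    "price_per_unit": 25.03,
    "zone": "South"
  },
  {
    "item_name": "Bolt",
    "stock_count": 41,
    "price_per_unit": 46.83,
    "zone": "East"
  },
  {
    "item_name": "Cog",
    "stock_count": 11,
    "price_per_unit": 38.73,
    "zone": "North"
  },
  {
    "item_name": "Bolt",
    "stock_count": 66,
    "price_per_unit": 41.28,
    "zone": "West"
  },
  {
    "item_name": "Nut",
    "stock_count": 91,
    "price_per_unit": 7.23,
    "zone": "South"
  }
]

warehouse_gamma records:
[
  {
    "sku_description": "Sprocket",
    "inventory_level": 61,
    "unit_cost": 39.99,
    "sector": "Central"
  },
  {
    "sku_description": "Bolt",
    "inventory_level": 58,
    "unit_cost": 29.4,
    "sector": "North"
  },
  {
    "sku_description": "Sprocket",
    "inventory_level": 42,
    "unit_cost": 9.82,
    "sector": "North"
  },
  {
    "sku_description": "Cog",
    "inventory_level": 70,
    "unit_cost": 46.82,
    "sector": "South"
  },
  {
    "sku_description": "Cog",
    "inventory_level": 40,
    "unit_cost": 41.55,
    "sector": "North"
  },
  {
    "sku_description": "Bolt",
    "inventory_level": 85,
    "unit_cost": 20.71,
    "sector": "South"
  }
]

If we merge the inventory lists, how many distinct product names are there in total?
4

Schema mapping: "item_name" (warehouse_beta) = "sku_description" (warehouse_gamma) = product name

Products in warehouse_beta: ['Bolt', 'Cog', 'Nut']
Products in warehouse_gamma: ['Bolt', 'Cog', 'Sprocket']

Union (unique products): ['Bolt', 'Cog', 'Nut', 'Sprocket']
Count: 4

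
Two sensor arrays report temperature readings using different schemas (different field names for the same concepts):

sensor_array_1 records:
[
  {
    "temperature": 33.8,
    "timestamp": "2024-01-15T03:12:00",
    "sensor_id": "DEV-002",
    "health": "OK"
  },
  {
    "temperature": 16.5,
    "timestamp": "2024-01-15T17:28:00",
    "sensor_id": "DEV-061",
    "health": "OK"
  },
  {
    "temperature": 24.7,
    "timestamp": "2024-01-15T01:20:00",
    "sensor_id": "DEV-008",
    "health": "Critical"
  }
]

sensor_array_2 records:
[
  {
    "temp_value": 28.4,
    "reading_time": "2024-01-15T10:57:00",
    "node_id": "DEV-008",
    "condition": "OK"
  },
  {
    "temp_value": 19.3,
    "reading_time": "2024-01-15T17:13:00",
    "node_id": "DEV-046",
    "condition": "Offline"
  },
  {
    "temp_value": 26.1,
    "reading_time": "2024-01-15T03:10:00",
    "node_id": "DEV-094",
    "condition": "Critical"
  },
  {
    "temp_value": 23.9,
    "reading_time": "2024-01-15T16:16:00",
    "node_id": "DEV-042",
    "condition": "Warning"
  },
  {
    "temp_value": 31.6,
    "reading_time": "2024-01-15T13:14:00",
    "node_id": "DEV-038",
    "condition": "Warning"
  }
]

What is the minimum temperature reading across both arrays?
16.5

Schema mapping: "temperature" (sensor_array_1) = "temp_value" (sensor_array_2) = temperature reading

Minimum in sensor_array_1: 16.5
Minimum in sensor_array_2: 19.3

Overall minimum: min(16.5, 19.3) = 16.5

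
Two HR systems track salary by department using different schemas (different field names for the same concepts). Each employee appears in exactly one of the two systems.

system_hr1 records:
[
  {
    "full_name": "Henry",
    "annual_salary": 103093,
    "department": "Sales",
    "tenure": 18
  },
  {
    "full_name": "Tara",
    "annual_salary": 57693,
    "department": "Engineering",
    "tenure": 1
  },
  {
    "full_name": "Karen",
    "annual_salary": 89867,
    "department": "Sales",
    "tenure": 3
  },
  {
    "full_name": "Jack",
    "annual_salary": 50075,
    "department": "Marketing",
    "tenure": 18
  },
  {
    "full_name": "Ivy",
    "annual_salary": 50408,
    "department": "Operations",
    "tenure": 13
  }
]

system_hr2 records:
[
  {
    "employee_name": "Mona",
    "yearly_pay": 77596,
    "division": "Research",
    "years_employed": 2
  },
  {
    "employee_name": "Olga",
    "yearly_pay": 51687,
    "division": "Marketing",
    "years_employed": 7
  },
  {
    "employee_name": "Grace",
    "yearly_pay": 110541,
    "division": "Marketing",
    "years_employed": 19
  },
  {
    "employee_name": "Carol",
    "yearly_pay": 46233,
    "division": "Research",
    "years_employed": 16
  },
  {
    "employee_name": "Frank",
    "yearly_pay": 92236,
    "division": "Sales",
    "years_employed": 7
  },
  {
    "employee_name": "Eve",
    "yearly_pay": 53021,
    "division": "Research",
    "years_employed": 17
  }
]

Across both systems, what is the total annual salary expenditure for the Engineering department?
57693

Schema mappings:
- "department" (system_hr1) = "division" (system_hr2) = department
- "annual_salary" (system_hr1) = "yearly_pay" (system_hr2) = salary

Engineering salaries from system_hr1: 57693
Engineering salaries from system_hr2: 0

Total: 57693 + 0 = 57693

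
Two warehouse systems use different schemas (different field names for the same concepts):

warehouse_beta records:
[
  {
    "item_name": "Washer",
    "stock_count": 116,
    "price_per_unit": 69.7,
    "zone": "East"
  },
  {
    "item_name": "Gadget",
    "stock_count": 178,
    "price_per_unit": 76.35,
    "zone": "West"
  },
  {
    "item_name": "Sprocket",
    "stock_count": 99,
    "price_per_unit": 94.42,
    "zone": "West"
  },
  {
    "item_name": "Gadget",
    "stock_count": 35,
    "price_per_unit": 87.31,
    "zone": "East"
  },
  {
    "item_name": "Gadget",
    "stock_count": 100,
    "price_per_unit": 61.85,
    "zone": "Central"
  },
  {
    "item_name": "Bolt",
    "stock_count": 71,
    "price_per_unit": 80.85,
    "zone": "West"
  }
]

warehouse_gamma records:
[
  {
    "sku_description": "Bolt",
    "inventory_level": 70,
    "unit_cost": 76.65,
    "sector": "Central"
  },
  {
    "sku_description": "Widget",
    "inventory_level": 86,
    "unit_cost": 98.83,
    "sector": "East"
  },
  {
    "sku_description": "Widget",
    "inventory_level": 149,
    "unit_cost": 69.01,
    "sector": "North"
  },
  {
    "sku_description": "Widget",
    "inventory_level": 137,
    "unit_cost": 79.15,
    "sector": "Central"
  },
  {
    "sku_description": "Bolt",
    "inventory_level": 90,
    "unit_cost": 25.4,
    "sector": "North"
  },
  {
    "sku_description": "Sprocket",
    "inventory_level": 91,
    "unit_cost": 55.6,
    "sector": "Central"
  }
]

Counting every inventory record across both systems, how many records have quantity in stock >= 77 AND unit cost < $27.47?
1

Schema mappings:
- "stock_count" (warehouse_beta) = "inventory_level" (warehouse_gamma) = quantity
- "price_per_unit" (warehouse_beta) = "unit_cost" (warehouse_gamma) = unit cost

Records meeting both conditions in warehouse_beta: 0
Records meeting both conditions in warehouse_gamma: 1

Total: 0 + 1 = 1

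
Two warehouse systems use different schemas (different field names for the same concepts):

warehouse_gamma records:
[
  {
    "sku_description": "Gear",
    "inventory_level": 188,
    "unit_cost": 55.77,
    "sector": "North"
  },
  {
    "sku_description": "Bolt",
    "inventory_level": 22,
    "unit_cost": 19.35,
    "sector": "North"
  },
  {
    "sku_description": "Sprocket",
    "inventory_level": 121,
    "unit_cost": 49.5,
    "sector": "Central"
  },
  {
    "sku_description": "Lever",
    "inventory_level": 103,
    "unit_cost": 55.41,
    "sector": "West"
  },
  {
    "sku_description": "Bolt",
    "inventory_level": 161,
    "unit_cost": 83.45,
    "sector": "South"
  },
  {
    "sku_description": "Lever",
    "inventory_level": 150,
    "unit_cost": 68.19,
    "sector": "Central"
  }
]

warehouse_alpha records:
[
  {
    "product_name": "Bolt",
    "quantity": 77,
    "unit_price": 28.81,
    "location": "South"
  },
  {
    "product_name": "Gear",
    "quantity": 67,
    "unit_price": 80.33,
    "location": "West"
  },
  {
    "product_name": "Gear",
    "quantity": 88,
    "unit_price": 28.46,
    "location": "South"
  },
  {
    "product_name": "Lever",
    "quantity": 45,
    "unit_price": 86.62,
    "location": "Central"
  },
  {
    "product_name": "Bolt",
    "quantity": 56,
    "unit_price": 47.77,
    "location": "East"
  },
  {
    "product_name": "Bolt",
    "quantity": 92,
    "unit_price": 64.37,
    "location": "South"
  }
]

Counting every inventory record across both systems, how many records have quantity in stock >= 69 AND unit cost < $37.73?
2

Schema mappings:
- "inventory_level" (warehouse_gamma) = "quantity" (warehouse_alpha) = quantity
- "unit_cost" (warehouse_gamma) = "unit_price" (warehouse_alpha) = unit cost

Records meeting both conditions in warehouse_gamma: 0
Records meeting both conditions in warehouse_alpha: 2

Total: 0 + 2 = 2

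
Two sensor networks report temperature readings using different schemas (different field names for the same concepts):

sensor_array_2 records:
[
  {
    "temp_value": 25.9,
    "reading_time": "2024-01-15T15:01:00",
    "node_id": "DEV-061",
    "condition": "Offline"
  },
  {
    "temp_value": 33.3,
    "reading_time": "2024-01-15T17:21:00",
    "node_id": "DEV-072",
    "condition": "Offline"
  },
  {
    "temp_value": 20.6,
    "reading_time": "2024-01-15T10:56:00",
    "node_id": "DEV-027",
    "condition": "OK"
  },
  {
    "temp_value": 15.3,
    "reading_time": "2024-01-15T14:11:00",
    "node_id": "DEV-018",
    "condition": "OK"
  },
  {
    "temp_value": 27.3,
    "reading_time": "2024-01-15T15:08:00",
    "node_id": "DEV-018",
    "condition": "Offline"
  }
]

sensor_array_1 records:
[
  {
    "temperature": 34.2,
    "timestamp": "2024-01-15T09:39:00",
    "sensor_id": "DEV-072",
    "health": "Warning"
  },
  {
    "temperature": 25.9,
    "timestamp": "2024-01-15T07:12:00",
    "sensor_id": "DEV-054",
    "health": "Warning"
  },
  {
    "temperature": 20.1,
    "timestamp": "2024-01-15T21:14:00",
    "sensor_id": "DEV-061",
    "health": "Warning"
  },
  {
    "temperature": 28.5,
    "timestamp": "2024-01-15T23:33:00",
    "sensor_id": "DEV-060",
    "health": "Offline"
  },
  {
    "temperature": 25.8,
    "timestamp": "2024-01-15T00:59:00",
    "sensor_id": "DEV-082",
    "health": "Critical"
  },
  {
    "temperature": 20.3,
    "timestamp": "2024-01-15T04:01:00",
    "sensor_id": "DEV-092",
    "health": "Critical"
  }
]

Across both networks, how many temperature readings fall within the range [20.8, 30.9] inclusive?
5

Schema mapping: "temp_value" (sensor_array_2) = "temperature" (sensor_array_1) = temperature

Readings in [20.8, 30.9] from sensor_array_2: 2
Readings in [20.8, 30.9] from sensor_array_1: 3

Total count: 2 + 3 = 5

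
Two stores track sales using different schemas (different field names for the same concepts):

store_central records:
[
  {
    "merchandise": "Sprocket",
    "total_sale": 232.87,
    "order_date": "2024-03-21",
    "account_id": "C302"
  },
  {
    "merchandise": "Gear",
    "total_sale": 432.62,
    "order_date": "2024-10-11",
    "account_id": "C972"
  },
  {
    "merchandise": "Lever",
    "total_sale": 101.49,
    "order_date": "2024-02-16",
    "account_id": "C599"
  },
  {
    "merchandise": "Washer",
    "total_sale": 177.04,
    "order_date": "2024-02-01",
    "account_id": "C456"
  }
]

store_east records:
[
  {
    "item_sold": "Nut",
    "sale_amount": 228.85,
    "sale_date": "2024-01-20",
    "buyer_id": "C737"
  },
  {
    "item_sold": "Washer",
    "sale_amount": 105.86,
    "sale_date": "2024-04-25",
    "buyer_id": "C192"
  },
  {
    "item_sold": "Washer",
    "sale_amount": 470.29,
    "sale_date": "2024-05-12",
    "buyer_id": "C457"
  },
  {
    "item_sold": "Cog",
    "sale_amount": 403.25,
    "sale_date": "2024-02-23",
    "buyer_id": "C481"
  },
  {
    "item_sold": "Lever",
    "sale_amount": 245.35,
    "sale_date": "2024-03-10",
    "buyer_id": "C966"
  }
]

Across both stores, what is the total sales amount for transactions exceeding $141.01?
2190.27

Schema mapping: "total_sale" (store_central) = "sale_amount" (store_east) = sale amount

Sum of sales > $141.01 in store_central: 842.53
Sum of sales > $141.01 in store_east: 1347.74

Total: 842.53 + 1347.74 = 2190.27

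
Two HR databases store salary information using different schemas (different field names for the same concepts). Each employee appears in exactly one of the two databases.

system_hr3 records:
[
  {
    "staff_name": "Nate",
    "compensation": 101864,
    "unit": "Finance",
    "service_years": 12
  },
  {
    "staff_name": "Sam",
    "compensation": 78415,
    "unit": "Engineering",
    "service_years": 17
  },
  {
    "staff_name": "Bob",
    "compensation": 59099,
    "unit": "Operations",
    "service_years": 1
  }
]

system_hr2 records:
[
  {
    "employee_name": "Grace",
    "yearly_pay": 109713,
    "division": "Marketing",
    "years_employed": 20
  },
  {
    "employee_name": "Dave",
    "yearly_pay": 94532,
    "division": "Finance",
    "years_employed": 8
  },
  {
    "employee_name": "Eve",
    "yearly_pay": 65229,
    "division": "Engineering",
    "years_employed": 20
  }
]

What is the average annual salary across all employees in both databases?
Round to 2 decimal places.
84808.67

Schema mapping: "compensation" (system_hr3) = "yearly_pay" (system_hr2) = annual salary

All salaries: [101864, 78415, 59099, 109713, 94532, 65229]
Sum: 508852
Count: 6
Average: 508852 / 6 = 84808.67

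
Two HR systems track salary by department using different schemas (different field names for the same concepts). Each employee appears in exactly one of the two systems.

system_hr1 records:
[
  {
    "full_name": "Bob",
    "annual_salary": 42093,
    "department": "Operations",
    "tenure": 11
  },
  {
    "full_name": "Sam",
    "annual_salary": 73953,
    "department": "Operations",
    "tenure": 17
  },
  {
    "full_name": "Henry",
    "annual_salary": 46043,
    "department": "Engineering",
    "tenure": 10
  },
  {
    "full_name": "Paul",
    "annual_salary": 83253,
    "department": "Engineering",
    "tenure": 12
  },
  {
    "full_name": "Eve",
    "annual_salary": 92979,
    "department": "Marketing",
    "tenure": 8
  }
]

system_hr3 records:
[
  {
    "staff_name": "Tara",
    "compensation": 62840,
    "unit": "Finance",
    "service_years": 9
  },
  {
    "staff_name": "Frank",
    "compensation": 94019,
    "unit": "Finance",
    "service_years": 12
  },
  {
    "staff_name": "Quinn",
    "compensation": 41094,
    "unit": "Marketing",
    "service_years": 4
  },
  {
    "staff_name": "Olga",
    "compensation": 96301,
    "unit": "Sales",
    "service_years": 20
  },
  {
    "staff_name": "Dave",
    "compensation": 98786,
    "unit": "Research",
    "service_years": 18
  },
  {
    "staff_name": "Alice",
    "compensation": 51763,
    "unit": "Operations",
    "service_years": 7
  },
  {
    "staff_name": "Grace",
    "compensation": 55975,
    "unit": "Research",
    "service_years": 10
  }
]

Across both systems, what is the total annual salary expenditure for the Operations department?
167809

Schema mappings:
- "department" (system_hr1) = "unit" (system_hr3) = department
- "annual_salary" (system_hr1) = "compensation" (system_hr3) = salary

Operations salaries from system_hr1: 116046
Operations salaries from system_hr3: 51763

Total: 116046 + 51763 = 167809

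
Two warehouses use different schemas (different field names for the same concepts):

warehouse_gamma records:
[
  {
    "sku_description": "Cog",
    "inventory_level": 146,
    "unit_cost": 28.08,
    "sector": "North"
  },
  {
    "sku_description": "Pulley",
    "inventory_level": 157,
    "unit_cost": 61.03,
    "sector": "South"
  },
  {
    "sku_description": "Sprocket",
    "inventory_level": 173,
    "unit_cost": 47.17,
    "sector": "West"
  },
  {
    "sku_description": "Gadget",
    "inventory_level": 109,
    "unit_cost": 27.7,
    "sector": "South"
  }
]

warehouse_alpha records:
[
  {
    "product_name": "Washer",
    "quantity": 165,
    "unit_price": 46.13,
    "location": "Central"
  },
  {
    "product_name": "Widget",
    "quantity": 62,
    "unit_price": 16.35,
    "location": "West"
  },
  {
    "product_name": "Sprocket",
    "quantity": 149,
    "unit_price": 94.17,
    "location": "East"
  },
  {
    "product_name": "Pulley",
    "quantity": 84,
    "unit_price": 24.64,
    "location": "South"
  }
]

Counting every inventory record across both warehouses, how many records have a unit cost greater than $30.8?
4

Schema mapping: "unit_cost" (warehouse_gamma) = "unit_price" (warehouse_alpha) = unit cost

Records > $30.8 in warehouse_gamma: 2
Records > $30.8 in warehouse_alpha: 2

Total count: 2 + 2 = 4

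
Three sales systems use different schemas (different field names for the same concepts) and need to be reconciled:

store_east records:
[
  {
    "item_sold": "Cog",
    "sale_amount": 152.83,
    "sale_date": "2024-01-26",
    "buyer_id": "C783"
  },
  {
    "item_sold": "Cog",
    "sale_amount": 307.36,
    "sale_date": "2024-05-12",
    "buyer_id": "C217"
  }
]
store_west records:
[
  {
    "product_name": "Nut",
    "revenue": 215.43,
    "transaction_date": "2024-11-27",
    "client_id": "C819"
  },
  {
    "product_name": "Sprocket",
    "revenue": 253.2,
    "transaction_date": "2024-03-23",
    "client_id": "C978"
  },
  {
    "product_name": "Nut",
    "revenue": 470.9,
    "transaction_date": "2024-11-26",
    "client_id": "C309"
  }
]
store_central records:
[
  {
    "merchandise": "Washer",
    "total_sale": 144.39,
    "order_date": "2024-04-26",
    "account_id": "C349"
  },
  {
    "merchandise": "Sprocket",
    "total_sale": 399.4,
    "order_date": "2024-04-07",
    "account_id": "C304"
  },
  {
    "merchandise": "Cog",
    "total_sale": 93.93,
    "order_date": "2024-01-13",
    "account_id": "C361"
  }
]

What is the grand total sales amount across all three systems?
2037.44

Schema reconciliation - all amount fields map to sale amount:

store_east (sale_amount): 460.19
store_west (revenue): 939.53
store_central (total_sale): 637.72

Grand total: 2037.44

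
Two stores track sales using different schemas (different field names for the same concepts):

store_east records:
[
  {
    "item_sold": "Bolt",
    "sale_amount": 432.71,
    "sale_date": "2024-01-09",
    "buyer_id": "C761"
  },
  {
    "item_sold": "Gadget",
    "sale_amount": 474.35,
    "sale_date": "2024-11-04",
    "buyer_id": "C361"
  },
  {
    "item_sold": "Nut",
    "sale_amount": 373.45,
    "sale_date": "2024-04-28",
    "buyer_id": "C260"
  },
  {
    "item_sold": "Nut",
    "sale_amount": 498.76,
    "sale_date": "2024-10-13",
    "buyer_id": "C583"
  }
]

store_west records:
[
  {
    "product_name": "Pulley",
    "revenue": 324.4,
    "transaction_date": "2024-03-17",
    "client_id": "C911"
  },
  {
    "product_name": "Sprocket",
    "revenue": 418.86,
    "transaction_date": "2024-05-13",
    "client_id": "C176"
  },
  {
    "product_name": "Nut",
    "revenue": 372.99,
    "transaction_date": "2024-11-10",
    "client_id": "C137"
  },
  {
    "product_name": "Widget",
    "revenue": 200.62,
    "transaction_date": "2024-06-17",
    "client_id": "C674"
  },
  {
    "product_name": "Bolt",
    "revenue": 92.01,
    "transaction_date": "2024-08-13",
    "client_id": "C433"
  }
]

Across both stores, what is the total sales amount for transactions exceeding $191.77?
3096.14

Schema mapping: "sale_amount" (store_east) = "revenue" (store_west) = sale amount

Sum of sales > $191.77 in store_east: 1779.27
Sum of sales > $191.77 in store_west: 1316.87

Total: 1779.27 + 1316.87 = 3096.14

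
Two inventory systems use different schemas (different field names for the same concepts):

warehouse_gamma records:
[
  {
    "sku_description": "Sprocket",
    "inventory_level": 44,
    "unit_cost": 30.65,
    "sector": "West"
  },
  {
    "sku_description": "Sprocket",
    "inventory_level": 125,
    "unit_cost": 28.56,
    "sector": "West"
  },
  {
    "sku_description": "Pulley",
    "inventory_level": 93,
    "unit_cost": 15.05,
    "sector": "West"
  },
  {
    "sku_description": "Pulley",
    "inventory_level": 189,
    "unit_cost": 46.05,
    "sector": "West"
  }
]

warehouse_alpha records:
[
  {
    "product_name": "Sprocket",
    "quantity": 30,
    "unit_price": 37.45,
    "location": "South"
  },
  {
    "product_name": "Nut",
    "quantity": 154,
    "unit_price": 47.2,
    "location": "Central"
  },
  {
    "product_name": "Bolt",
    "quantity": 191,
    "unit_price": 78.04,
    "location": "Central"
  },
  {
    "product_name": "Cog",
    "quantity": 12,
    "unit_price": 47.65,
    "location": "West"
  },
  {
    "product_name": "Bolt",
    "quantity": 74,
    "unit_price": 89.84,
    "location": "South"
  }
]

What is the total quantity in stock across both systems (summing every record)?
912

To reconcile these schemas, identify the field holding the quantity in stock in each system:
1. In warehouse_gamma it is "inventory_level"
2. In warehouse_alpha it is "quantity"

From warehouse_gamma: 44 + 125 + 93 + 189 = 451
From warehouse_alpha: 30 + 154 + 191 + 12 + 74 = 461

Total: 451 + 461 = 912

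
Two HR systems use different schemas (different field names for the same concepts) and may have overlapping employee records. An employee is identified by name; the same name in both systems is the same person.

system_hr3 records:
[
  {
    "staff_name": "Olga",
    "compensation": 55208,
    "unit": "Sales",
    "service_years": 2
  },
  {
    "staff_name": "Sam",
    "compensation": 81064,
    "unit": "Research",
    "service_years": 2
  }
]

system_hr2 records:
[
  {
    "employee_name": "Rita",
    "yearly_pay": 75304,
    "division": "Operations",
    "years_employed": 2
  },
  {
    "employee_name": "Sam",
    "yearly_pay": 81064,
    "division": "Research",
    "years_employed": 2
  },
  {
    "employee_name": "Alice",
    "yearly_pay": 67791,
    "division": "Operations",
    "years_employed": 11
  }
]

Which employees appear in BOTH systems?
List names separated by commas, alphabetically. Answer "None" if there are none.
Sam

Schema mapping: "staff_name" (system_hr3) = "employee_name" (system_hr2) = employee name

Names in system_hr3: ['Olga', 'Sam']
Names in system_hr2: ['Alice', 'Rita', 'Sam']

Intersection: ['Sam']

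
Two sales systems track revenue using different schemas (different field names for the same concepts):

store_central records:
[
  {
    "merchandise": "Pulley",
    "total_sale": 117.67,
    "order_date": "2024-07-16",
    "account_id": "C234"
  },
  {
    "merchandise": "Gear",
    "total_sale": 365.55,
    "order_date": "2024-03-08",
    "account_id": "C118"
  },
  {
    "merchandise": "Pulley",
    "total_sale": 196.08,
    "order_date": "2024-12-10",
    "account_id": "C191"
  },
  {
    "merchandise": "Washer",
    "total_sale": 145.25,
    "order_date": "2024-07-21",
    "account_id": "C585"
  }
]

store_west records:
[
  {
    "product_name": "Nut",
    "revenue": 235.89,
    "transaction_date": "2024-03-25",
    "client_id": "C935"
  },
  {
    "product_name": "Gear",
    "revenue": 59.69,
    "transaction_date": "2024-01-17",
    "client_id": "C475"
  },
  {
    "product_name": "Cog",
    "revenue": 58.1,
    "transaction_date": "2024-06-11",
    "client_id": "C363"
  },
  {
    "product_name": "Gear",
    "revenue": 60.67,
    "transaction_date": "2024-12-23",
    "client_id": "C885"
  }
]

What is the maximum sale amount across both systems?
365.55

Reconcile: "total_sale" (store_central) = "revenue" (store_west) = sale amount

Maximum in store_central: 365.55
Maximum in store_west: 235.89

Overall maximum: max(365.55, 235.89) = 365.55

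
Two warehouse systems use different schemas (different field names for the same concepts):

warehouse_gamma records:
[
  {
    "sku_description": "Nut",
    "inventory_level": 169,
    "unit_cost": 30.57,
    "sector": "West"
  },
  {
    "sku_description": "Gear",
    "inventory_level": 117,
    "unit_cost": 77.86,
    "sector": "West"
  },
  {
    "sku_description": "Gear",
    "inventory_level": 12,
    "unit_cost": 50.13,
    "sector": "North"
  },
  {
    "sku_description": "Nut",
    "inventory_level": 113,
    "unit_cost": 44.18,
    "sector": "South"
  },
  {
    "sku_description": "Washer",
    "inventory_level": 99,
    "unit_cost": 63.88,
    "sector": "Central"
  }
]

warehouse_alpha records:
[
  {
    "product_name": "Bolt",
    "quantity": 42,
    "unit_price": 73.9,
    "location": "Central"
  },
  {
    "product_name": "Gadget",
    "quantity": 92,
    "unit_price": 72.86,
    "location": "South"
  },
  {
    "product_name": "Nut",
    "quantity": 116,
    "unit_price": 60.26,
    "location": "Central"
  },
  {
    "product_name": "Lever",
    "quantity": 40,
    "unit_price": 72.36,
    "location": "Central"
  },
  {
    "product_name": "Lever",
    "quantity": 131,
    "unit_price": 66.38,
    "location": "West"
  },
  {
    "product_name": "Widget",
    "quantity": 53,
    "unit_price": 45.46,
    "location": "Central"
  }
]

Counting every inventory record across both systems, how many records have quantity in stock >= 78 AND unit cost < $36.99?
1

Schema mappings:
- "inventory_level" (warehouse_gamma) = "quantity" (warehouse_alpha) = quantity
- "unit_cost" (warehouse_gamma) = "unit_price" (warehouse_alpha) = unit cost

Records meeting both conditions in warehouse_gamma: 1
Records meeting both conditions in warehouse_alpha: 0

Total: 1 + 0 = 1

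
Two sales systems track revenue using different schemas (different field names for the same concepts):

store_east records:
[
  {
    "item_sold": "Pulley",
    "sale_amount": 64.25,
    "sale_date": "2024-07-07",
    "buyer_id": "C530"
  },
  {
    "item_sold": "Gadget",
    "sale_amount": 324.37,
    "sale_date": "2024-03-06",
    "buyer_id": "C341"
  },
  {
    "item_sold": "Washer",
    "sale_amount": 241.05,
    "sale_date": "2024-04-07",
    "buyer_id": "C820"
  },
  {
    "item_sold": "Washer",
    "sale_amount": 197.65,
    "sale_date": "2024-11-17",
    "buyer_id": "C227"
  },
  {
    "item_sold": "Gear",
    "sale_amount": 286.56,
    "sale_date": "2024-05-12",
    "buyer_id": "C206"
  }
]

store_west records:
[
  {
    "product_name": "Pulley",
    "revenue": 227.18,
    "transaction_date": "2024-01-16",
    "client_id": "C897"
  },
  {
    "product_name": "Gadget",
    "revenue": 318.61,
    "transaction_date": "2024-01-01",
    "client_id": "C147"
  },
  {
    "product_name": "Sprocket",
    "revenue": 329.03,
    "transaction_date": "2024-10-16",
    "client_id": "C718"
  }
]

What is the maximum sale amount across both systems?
329.03

Reconcile: "sale_amount" (store_east) = "revenue" (store_west) = sale amount

Maximum in store_east: 324.37
Maximum in store_west: 329.03

Overall maximum: max(324.37, 329.03) = 329.03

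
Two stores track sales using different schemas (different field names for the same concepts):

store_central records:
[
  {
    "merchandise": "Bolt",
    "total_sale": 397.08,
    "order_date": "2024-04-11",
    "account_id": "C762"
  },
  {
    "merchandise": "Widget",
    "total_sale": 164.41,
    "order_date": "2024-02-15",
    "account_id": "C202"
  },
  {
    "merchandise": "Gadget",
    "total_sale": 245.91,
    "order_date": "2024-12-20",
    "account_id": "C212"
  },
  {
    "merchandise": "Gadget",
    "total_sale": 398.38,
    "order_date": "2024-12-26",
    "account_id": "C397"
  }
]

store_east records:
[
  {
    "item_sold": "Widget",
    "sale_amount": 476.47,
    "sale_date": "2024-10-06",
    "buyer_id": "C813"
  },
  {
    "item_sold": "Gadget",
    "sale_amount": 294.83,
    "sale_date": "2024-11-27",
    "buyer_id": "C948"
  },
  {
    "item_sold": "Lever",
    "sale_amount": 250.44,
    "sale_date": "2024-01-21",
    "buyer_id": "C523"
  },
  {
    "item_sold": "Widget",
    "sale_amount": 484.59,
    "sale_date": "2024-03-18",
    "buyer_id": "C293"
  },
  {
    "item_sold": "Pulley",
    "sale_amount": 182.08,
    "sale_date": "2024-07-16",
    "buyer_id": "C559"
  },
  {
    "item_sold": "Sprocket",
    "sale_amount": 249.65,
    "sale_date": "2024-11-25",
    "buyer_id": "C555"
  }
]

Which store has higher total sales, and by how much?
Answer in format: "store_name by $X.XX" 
store_east by $732.28

Schema mapping: "total_sale" (store_central) = "sale_amount" (store_east) = sale amount

Total for store_central: 1205.78
Total for store_east: 1938.06

Difference: |1205.78 - 1938.06| = 732.28
store_east has higher sales by $732.28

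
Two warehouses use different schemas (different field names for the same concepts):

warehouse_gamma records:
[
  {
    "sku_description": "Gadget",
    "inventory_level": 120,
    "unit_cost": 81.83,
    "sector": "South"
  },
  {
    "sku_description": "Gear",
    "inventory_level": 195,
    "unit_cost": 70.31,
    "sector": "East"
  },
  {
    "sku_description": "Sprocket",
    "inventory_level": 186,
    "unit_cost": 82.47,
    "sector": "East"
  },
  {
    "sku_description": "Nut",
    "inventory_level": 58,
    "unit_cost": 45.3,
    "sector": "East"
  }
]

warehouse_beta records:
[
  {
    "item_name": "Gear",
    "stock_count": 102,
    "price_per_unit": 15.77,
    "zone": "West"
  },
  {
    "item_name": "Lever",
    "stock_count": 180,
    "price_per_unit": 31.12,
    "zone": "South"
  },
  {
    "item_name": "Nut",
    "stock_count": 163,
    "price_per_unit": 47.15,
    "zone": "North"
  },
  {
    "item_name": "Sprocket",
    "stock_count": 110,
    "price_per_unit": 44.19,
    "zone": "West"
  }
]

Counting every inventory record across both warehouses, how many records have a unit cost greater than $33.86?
6

Schema mapping: "unit_cost" (warehouse_gamma) = "price_per_unit" (warehouse_beta) = unit cost

Records > $33.86 in warehouse_gamma: 4
Records > $33.86 in warehouse_beta: 2

Total count: 4 + 2 = 6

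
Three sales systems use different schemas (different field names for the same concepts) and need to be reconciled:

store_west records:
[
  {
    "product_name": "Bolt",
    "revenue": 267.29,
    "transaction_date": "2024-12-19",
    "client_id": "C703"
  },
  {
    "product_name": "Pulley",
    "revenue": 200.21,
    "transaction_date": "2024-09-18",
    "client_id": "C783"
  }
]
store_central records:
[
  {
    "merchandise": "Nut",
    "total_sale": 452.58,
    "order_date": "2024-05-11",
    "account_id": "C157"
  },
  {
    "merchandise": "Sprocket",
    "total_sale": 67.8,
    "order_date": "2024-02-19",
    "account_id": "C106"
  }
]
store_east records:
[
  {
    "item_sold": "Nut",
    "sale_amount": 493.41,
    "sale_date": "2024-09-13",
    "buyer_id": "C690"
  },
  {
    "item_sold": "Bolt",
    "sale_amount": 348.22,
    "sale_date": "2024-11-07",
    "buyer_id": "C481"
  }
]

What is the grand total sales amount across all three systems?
1829.51

Schema reconciliation - all amount fields map to sale amount:

store_west (revenue): 467.5
store_central (total_sale): 520.38
store_east (sale_amount): 841.63

Grand total: 1829.51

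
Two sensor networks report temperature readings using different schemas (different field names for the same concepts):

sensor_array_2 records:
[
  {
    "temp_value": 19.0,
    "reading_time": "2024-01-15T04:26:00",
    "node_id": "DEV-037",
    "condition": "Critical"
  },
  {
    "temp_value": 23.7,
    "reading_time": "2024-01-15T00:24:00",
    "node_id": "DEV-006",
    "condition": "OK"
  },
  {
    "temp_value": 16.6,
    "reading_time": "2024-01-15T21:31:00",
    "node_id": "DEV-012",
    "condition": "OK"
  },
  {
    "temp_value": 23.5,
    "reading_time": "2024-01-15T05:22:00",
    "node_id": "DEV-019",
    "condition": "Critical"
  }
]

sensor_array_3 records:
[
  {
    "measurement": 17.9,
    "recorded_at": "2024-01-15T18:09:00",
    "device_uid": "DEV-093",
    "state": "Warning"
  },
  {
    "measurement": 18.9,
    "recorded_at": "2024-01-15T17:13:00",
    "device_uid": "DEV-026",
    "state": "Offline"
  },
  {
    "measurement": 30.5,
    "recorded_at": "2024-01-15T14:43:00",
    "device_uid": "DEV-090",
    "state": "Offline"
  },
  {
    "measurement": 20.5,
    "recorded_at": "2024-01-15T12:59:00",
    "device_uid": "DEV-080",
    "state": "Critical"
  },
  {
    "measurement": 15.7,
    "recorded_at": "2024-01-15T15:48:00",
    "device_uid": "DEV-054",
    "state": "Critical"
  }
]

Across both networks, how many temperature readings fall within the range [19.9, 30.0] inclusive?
3

Schema mapping: "temp_value" (sensor_array_2) = "measurement" (sensor_array_3) = temperature

Readings in [19.9, 30.0] from sensor_array_2: 2
Readings in [19.9, 30.0] from sensor_array_3: 1

Total count: 2 + 1 = 3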